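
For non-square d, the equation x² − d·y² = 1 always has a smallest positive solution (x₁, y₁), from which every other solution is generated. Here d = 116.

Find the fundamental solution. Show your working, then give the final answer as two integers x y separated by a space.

[10; 1,3,2,1,4,1,2,3,1,20] for √116; ℓ=10 ⇒ convergent index 9
k=0  a_k=10  p_k/q_k = 10/1
…
k=2  a_k=3  p_k/q_k = 43/4
…
k=4  a_k=1  p_k/q_k = 140/13
k=5  a_k=4  p_k/q_k = 657/61
k=6  a_k=1  p_k/q_k = 797/74
k=7  a_k=2  p_k/q_k = 2251/209
k=8  a_k=3  p_k/q_k = 7550/701
k=9  a_k=1  p_k/q_k = 9801/910
→ (9801, 910).  Check: 9801²=96059601, 116·910²=96059600, difference 1.

9801 910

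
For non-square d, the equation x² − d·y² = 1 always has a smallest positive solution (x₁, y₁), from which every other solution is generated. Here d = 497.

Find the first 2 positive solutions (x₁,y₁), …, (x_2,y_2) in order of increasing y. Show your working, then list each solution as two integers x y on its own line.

[22; 3,2,2,5,6,5,2,2,3,44] for √497; ℓ=10 ⇒ convergent index 9
step 0: (22, 1)  from 22·(1,0) + (0,1)
…
step 2: (156, 7)  from 2·(67,3) + (22,1)
…
step 8: (352750, 15823)  from 2·(143637,6443) + (65476,2937)
step 9: (1201887, 53912)  from 3·(352750,15823) + (143637,6443)
(x₁, y₁) = (1201887, 53912);  1201887² − 497·53912² = 1 ✓
(1201887+53912√497)^2 = 2889064721537 + 129592263888√497

1201887 53912
2889064721537 129592263888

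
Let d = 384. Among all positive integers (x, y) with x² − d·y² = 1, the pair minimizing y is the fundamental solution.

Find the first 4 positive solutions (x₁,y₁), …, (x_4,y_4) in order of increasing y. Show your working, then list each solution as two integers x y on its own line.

[19; 1,1,2,9,2,1,1,38] for √384; ℓ=8 ⇒ convergent index 7
i=0: a=19 ⇒ p=19, q=1
…
i=3: a=2 ⇒ p=98, q=5
…
i=6: a=1 ⇒ p=2861, q=146
i=7: a=1 ⇒ p=4801, q=245
→ (4801, 245).  Check: 4801²=23049601, 384·245²=23049600, difference 1.
(x_2, y_2) = (4801·4801 + 384·245·245, 4801·245 + 245·4801) = (46099201, 2352490)
(x_3, y_3) = (4801·46099201 + 384·245·2352490, 4801·2352490 + 245·46099201) = (442644523201, 22588608735)
(x_4, y_4) = (4801·442644523201 + 384·245·22588608735, 4801·22588608735 + 245·442644523201) = (4250272665676801, 216895818720980)

4801 245
46099201 2352490
442644523201 22588608735
4250272665676801 216895818720980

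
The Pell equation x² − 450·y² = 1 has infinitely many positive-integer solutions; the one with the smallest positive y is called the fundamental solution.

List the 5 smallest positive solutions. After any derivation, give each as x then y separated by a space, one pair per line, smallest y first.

d=450: √d = [21; 4,1,2,4,2,1,4,42] (ℓ=8, even), read p_7/q_7
k=0  a_k=21  p_k/q_k = 21/1
k=1  a_k=4  p_k/q_k = 85/4
k=2  a_k=1  p_k/q_k = 106/5
…
k=4  a_k=4  p_k/q_k = 1294/61
k=5  a_k=2  p_k/q_k = 2885/136
k=6  a_k=1  p_k/q_k = 4179/197
k=7  a_k=4  p_k/q_k = 19601/924
fundamental: x₁=19601, y₁=924  (since 384199201 − 450·853776 = 1)
(19601+924√450)^2 = 768398401 + 36222648√450
(19601+924√450)^3 = 30122754096401 + 1420000245972√450
(19601+924√450)^4 = 1180872205318713601 + 55666849606371696√450
(19601+924√450)^5 = 46292552162781456490001 + 2182251836848982980620√450

19601 924
768398401 36222648
30122754096401 1420000245972
1180872205318713601 55666849606371696
46292552162781456490001 2182251836848982980620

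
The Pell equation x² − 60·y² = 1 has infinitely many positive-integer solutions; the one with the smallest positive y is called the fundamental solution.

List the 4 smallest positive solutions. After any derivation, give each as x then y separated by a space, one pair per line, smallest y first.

√60 = [7; 1,2,1,14, …], period ℓ=4 (even) → k=3
i=0: a=7 ⇒ p=7, q=1
i=1: a=1 ⇒ p=8, q=1
i=2: a=2 ⇒ p=23, q=3
i=3: a=1 ⇒ p=31, q=4
(x₁, y₁) = (31, 4);  31² − 60·4² = 1 ✓
n=2: (31,4)∘(31,4) = (31·31+60·4·4, 31·4+4·31) = (1921,248)
n=3: (1921,248)∘(31,4) = (31·1921+60·4·248, 31·248+4·1921) = (119071,15372)
n=4: (119071,15372)∘(31,4) = (31·119071+60·4·15372, 31·15372+4·119071) = (7380481,952816)

31 4
1921 248
119071 15372
7380481 952816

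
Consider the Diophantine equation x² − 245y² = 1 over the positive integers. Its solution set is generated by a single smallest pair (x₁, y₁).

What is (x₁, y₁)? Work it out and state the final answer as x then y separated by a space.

51841 3312

√245 → a₀=15, period (1,1,1,7,6,7,1,1,1,30); ℓ=10 even so k=9
k=0  a_k=15  p_k/q_k = 15/1
k=1  a_k=1  p_k/q_k = 16/1
k=2  a_k=1  p_k/q_k = 31/2
…
k=4  a_k=7  p_k/q_k = 360/23
k=5  a_k=6  p_k/q_k = 2207/141
k=6  a_k=7  p_k/q_k = 15809/1010
k=7  a_k=1  p_k/q_k = 18016/1151
k=8  a_k=1  p_k/q_k = 33825/2161
k=9  a_k=1  p_k/q_k = 51841/3312
→ (51841, 3312).  Check: 51841²=2687489281, 245·3312²=2687489280, difference 1.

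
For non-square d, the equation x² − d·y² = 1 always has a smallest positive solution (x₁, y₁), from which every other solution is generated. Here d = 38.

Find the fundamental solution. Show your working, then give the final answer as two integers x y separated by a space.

[6; 6,12] for √38; ℓ=2 ⇒ convergent index 1
step 0: (6, 1)  from 6·(1,0) + (0,1)
step 1: (37, 6)  from 6·(6,1) + (1,0)
(x₁, y₁) = (37, 6);  37² − 38·6² = 1 ✓

37 6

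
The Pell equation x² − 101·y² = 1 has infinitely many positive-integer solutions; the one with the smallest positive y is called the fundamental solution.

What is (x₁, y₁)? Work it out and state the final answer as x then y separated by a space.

201 20

d=101: √d = [10; 20] (ℓ=1, odd), read p_1/q_1
step 0: (10, 1)  from 10·(1,0) + (0,1)
step 1: (201, 20)  from 20·(10,1) + (1,0)
fundamental: x₁=201, y₁=20  (since 40401 − 101·400 = 1)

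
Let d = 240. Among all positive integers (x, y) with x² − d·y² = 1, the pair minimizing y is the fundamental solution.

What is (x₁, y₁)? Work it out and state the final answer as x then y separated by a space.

31 2

[15; 2,30] for √240; ℓ=2 ⇒ convergent index 1
i=0: a=15 ⇒ p=15, q=1
i=1: a=2 ⇒ p=31, q=2
→ (31, 2).  Check: 31²=961, 240·2²=960, difference 1.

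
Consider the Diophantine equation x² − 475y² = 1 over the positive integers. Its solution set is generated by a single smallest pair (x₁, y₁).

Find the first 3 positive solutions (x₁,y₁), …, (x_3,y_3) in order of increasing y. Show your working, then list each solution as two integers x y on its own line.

[21; 1,3,1,6,2,6,1,3,1,42] for √475; ℓ=10 ⇒ convergent index 9
a_0=21:  p_0=21·1+0=21,  q_0=21·0+1=1
…
a_2=3:  p_2=3·22+21=87,  q_2=3·1+1=4
a_3=1:  p_3=1·87+22=109,  q_3=1·4+1=5
…
a_5=2:  p_5=2·741+109=1591,  q_5=2·34+5=73
a_6=6:  p_6=6·1591+741=10287,  q_6=6·73+34=472
a_7=1:  p_7=1·10287+1591=11878,  q_7=1·472+73=545
a_8=3:  p_8=3·11878+10287=45921,  q_8=3·545+472=2107
a_9=1:  p_9=1·45921+11878=57799,  q_9=1·2107+545=2652
fundamental: x₁=57799, y₁=2652  (since 3340724401 − 475·7033104 = 1)
n=2: (57799,2652)∘(57799,2652) = (57799·57799+475·2652·2652, 57799·2652+2652·57799) = (6681448801,306565896)
n=3: (6681448801,306565896)∘(57799,2652) = (57799·6681448801+475·2652·306565896, 57799·306565896+2652·6681448801) = (772362118440199,35438404443156)

57799 2652
6681448801 306565896
772362118440199 35438404443156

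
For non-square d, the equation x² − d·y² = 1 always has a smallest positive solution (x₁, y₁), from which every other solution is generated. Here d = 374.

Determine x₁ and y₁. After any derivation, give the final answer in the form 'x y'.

[19; 2,1,18,1,2,38] for √374; ℓ=6 ⇒ convergent index 5
step 0: (19, 1)  from 19·(1,0) + (0,1)
…
step 4: (1141, 59)  from 1·(1083,56) + (58,3)
step 5: (3365, 174)  from 2·(1141,59) + (1083,56)
(x₁, y₁) = (3365, 174);  3365² − 374·174² = 1 ✓

3365 174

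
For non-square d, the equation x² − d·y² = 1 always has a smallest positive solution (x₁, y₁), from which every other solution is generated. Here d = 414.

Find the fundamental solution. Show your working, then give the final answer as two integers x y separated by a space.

24335 1196

√414 = [20; 2,1,7,2,7,1,2,40, …], period ℓ=8 (even) → k=7
i=0: a=20 ⇒ p=20, q=1
…
i=2: a=1 ⇒ p=61, q=3
i=3: a=7 ⇒ p=468, q=23
i=4: a=2 ⇒ p=997, q=49
i=5: a=7 ⇒ p=7447, q=366
i=6: a=1 ⇒ p=8444, q=415
i=7: a=2 ⇒ p=24335, q=1196
→ (24335, 1196).  Check: 24335²=592192225, 414·1196²=592192224, difference 1.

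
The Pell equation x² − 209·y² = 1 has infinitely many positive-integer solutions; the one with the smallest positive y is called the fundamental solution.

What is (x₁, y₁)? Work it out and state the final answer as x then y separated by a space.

[14; 2,5,3,2,3,5,2,28] for √209; ℓ=8 ⇒ convergent index 7
k=0  a_k=14  p_k/q_k = 14/1
k=1  a_k=2  p_k/q_k = 29/2
…
k=3  a_k=3  p_k/q_k = 506/35
k=4  a_k=2  p_k/q_k = 1171/81
k=5  a_k=3  p_k/q_k = 4019/278
k=6  a_k=5  p_k/q_k = 21266/1471
k=7  a_k=2  p_k/q_k = 46551/3220
fundamental: x₁=46551, y₁=3220  (since 2166995601 − 209·10368400 = 1)

46551 3220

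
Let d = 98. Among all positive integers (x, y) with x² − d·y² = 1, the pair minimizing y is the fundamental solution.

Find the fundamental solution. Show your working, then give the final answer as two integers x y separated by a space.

99 10

√98 = [9; 1,8,1,18, …], period ℓ=4 (even) → k=3
i=0: a=9 ⇒ p=9, q=1
i=1: a=1 ⇒ p=10, q=1
i=2: a=8 ⇒ p=89, q=9
i=3: a=1 ⇒ p=99, q=10
fundamental: x₁=99, y₁=10  (since 9801 − 98·100 = 1)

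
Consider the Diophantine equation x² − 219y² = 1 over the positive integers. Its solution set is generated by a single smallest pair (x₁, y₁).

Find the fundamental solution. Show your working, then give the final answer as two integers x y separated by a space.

√219 → a₀=14, period (1,3,1,28); ℓ=4 even so k=3
a_0=14:  p_0=14·1+0=14,  q_0=14·0+1=1
a_1=1:  p_1=1·14+1=15,  q_1=1·1+0=1
a_2=3:  p_2=3·15+14=59,  q_2=3·1+1=4
a_3=1:  p_3=1·59+15=74,  q_3=1·4+1=5
fundamental: x₁=74, y₁=5  (since 5476 − 219·25 = 1)

74 5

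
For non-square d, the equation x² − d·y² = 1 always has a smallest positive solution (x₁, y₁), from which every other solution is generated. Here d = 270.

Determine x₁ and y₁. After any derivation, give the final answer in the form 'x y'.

√270 → a₀=16, period (2,3,6,3,2,32); ℓ=6 even so k=5
i=0: a=16 ⇒ p=16, q=1
i=1: a=2 ⇒ p=33, q=2
i=2: a=3 ⇒ p=115, q=7
…
i=4: a=3 ⇒ p=2284, q=139
i=5: a=2 ⇒ p=5291, q=322
(x₁, y₁) = (5291, 322);  5291² − 270·322² = 1 ✓

5291 322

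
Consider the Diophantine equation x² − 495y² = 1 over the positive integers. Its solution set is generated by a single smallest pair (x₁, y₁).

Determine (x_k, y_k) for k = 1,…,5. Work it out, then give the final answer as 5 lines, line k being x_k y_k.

[22; 4,44] for √495; ℓ=2 ⇒ convergent index 1
k=0  a_k=22  p_k/q_k = 22/1
k=1  a_k=4  p_k/q_k = 89/4
fundamental: x₁=89, y₁=4  (since 7921 − 495·16 = 1)
(x_2, y_2) = (89·89 + 495·4·4, 89·4 + 4·89) = (15841, 712)
(x_3, y_3) = (89·15841 + 495·4·712, 89·712 + 4·15841) = (2819609, 126732)
(x_4, y_4) = (89·2819609 + 495·4·126732, 89·126732 + 4·2819609) = (501874561, 22557584)
(x_5, y_5) = (89·501874561 + 495·4·22557584, 89·22557584 + 4·501874561) = (89330852249, 4015123220)

89 4
15841 712
2819609 126732
501874561 22557584
89330852249 4015123220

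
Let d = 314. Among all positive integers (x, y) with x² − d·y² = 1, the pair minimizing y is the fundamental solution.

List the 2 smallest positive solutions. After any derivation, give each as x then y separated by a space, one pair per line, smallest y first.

392499 22150
308110930001 17387705700

√314 = [17; 1,2,1,1,2,1,34, …], period ℓ=7 (odd) → k=13
step 0: (17, 1)  from 17·(1,0) + (0,1)
step 1: (18, 1)  from 1·(17,1) + (1,0)
step 2: (53, 3)  from 2·(18,1) + (17,1)
…
step 5: (319, 18)  from 2·(124,7) + (71,4)
step 6: (443, 25)  from 1·(319,18) + (124,7)
step 7: (15381, 868)  from 34·(443,25) + (319,18)
step 8: (15824, 893)  from 1·(15381,868) + (443,25)
…
step 10: (62853, 3547)  from 1·(47029,2654) + (15824,893)
step 11: (109882, 6201)  from 1·(62853,3547) + (47029,2654)
step 12: (282617, 15949)  from 2·(109882,6201) + (62853,3547)
step 13: (392499, 22150)  from 1·(282617,15949) + (109882,6201)
fundamental: x₁=392499, y₁=22150  (since 154055465001 − 314·490622500 = 1)
k=2:  x_2 = 392499·392499+314·22150·22150 = 308110930001,  y_2 = 392499·22150+22150·392499 = 17387705700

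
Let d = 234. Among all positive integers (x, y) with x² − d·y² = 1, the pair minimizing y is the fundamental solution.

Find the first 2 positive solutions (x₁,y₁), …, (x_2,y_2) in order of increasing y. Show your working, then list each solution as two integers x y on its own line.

d=234: √d = [15; 3,2,1,2,1,2,3,30] (ℓ=8, even), read p_7/q_7
step 0: (15, 1)  from 15·(1,0) + (0,1)
…
step 2: (107, 7)  from 2·(46,3) + (15,1)
…
step 6: (1545, 101)  from 2·(566,37) + (413,27)
step 7: (5201, 340)  from 3·(1545,101) + (566,37)
fundamental: x₁=5201, y₁=340  (since 27050401 − 234·115600 = 1)
n=2: (5201,340)∘(5201,340) = (5201·5201+234·340·340, 5201·340+340·5201) = (54100801,3536680)

5201 340
54100801 3536680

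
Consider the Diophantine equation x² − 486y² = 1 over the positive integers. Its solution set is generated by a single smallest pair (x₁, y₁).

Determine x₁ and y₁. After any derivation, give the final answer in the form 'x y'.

√486 → a₀=22, period (22,44); ℓ=2 even so k=1
k=0  a_k=22  p_k/q_k = 22/1
k=1  a_k=22  p_k/q_k = 485/22
→ (485, 22).  Check: 485²=235225, 486·22²=235224, difference 1.

485 22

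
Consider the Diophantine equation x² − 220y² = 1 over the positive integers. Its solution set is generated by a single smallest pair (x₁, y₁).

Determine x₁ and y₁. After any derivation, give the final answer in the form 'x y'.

89 6

√220 = [14; 1,4,1,28, …], period ℓ=4 (even) → k=3
step 0: (14, 1)  from 14·(1,0) + (0,1)
…
step 2: (74, 5)  from 4·(15,1) + (14,1)
step 3: (89, 6)  from 1·(74,5) + (15,1)
fundamental: x₁=89, y₁=6  (since 7921 − 220·36 = 1)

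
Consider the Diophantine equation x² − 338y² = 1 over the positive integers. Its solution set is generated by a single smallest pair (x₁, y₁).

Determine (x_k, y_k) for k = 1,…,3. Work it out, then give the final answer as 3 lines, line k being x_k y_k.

114243 6214
26102926097 1419812004
5964153172084899 324407165539730

[18; 2,1,1,2,36] for √338; ℓ=5 ⇒ convergent index 9
i=0: a=18 ⇒ p=18, q=1
i=1: a=2 ⇒ p=37, q=2
…
i=3: a=1 ⇒ p=92, q=5
…
i=5: a=36 ⇒ p=8696, q=473
…
i=8: a=1 ⇒ p=43958, q=2391
i=9: a=2 ⇒ p=114243, q=6214
→ (114243, 6214).  Check: 114243²=13051463049, 338·6214²=13051463048, difference 1.
k=2:  x_2 = 114243·114243+338·6214·6214 = 26102926097,  y_2 = 114243·6214+6214·114243 = 1419812004
k=3:  x_3 = 114243·26102926097+338·6214·1419812004 = 5964153172084899,  y_3 = 114243·1419812004+6214·26102926097 = 324407165539730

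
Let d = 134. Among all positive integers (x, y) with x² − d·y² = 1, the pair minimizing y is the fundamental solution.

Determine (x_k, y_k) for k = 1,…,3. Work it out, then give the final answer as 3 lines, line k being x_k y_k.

[11; 1,1,2,1,3,…,1,1,22] for √134; ℓ=14 ⇒ convergent index 13
a_0=11:  p_0=11·1+0=11,  q_0=11·0+1=1
a_1=1:  p_1=1·11+1=12,  q_1=1·1+0=1
…
a_3=2:  p_3=2·23+12=58,  q_3=2·2+1=5
a_4=1:  p_4=1·58+23=81,  q_4=1·5+2=7
a_5=3:  p_5=3·81+58=301,  q_5=3·7+5=26
a_6=1:  p_6=1·301+81=382,  q_6=1·26+7=33
a_7=10:  p_7=10·382+301=4121,  q_7=10·33+26=356
a_8=1:  p_8=1·4121+382=4503,  q_8=1·356+33=389
…
a_11=2:  p_11=2·22133+17630=61896,  q_11=2·1912+1523=5347
a_12=1:  p_12=1·61896+22133=84029,  q_12=1·5347+1912=7259
a_13=1:  p_13=1·84029+61896=145925,  q_13=1·7259+5347=12606
→ (145925, 12606).  Check: 145925²=21294105625, 134·12606²=21294105624, difference 1.
n=2: (145925,12606)∘(145925,12606) = (145925·145925+134·12606·12606, 145925·12606+12606·145925) = (42588211249,3679061100)
n=3: (42588211249,3679061100)∘(145925,12606) = (145925·42588211249+134·12606·3679061100, 145925·3679061100+12606·42588211249) = (12429369452874725,1073733982022394)

145925 12606
42588211249 3679061100
12429369452874725 1073733982022394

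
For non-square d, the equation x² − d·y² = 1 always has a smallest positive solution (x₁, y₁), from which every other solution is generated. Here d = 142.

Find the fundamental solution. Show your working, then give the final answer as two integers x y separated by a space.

143 12

√142 = [11; 1,10,1,22, …], period ℓ=4 (even) → k=3
k=0  a_k=11  p_k/q_k = 11/1
…
k=2  a_k=10  p_k/q_k = 131/11
k=3  a_k=1  p_k/q_k = 143/12
fundamental: x₁=143, y₁=12  (since 20449 − 142·144 = 1)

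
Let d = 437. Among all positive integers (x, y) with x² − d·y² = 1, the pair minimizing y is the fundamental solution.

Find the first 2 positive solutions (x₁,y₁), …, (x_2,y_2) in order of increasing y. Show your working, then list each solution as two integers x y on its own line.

d=437: √d = [20; 1,9,2,9,1,40] (ℓ=6, even), read p_5/q_5
step 0: (20, 1)  from 20·(1,0) + (0,1)
…
step 2: (209, 10)  from 9·(21,1) + (20,1)
…
step 4: (4160, 199)  from 9·(439,21) + (209,10)
step 5: (4599, 220)  from 1·(4160,199) + (439,21)
(x₁, y₁) = (4599, 220);  4599² − 437·220² = 1 ✓
n=2: (4599,220)∘(4599,220) = (4599·4599+437·220·220, 4599·220+220·4599) = (42301601,2023560)

4599 220
42301601 2023560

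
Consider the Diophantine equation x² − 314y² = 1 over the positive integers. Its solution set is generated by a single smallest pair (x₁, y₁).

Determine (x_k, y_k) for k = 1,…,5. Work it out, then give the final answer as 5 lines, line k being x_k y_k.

d=314: √d = [17; 1,2,1,1,2,1,34] (ℓ=7, odd), read p_13/q_13
i=0: a=17 ⇒ p=17, q=1
…
i=2: a=2 ⇒ p=53, q=3
i=3: a=1 ⇒ p=71, q=4
i=4: a=1 ⇒ p=124, q=7
i=5: a=2 ⇒ p=319, q=18
…
i=7: a=34 ⇒ p=15381, q=868
i=8: a=1 ⇒ p=15824, q=893
i=9: a=2 ⇒ p=47029, q=2654
i=10: a=1 ⇒ p=62853, q=3547
i=11: a=1 ⇒ p=109882, q=6201
i=12: a=2 ⇒ p=282617, q=15949
i=13: a=1 ⇒ p=392499, q=22150
→ (392499, 22150).  Check: 392499²=154055465001, 314·22150²=154055465000, difference 1.
n=2: (392499,22150)∘(392499,22150) = (392499·392499+314·22150·22150, 392499·22150+22150·392499) = (308110930001,17387705700)
n=3: (308110930001,17387705700)∘(392499,22150) = (392499·308110930001+314·22150·17387705700, 392499·17387705700+22150·308110930001) = (241866463828532499,13649314199066450)
n=4: (241866463828532499,13649314199066450)∘(392499,22150) = (392499·241866463828532499+314·22150·13649314199066450, 392499·13649314199066450+22150·241866463828532499) = (189864690372162243720001,10714684347621377411400)
n=5: (189864690372162243720001,10714684347621377411400)∘(392499,22150) = (392499·189864690372162243720001+314·22150·10714684347621377411400, 392499·10714684347621377411400+22150·189864690372162243720001) = (149043402212524750531884812499,8411005783500436710995110750)

392499 22150
308110930001 17387705700
241866463828532499 13649314199066450
189864690372162243720001 10714684347621377411400
149043402212524750531884812499 8411005783500436710995110750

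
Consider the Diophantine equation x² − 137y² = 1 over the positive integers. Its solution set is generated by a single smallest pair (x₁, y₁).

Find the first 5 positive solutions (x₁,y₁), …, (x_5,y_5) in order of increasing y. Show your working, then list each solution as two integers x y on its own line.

6083073 519712
74007554246657 6322892069952
900386710067742990849 76925228065277725280
10954236171143757109591351297 935883555725460013412300928
133270836576615035597116312473600513 11386095977955005515107946008258208

d=137: √d = [11; 1,2,2,1,1,2,2,1,22] (ℓ=9, odd), read p_17/q_17
step 0: (11, 1)  from 11·(1,0) + (0,1)
step 1: (12, 1)  from 1·(11,1) + (1,0)
…
step 6: (515, 44)  from 2·(199,17) + (117,10)
…
step 8: (1744, 149)  from 1·(1229,105) + (515,44)
…
step 13: (408178, 34873)  from 1·(285899,24426) + (122279,10447)
…
step 15: (1796332, 153471)  from 2·(694077,59299) + (408178,34873)
step 16: (4286741, 366241)  from 2·(1796332,153471) + (694077,59299)
step 17: (6083073, 519712)  from 1·(4286741,366241) + (1796332,153471)
→ (6083073, 519712).  Check: 6083073²=37003777123329, 137·519712²=37003777123328, difference 1.
(x_2, y_2) = (6083073·6083073 + 137·519712·519712, 6083073·519712 + 519712·6083073) = (74007554246657, 6322892069952)
(x_3, y_3) = (6083073·74007554246657 + 137·519712·6322892069952, 6083073·6322892069952 + 519712·74007554246657) = (900386710067742990849, 76925228065277725280)
(x_4, y_4) = (6083073·900386710067742990849 + 137·519712·76925228065277725280, 6083073·76925228065277725280 + 519712·900386710067742990849) = (10954236171143757109591351297, 935883555725460013412300928)
(x_5, y_5) = (6083073·10954236171143757109591351297 + 137·519712·935883555725460013412300928, 6083073·935883555725460013412300928 + 519712·10954236171143757109591351297) = (133270836576615035597116312473600513, 11386095977955005515107946008258208)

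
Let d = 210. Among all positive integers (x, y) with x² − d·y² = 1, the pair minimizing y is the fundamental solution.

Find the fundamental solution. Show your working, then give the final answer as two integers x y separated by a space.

d=210: √d = [14; 2,28] (ℓ=2, even), read p_1/q_1
a_0=14:  p_0=14·1+0=14,  q_0=14·0+1=1
a_1=2:  p_1=2·14+1=29,  q_1=2·1+0=2
→ (29, 2).  Check: 29²=841, 210·2²=840, difference 1.

29 2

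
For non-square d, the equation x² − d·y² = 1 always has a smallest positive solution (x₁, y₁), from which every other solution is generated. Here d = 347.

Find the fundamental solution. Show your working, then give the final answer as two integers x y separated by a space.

641602 34443

[18; 1,1,1,2,4,…,1,1,36] for √347; ℓ=14 ⇒ convergent index 13
k=0  a_k=18  p_k/q_k = 18/1
…
k=4  a_k=2  p_k/q_k = 149/8
k=5  a_k=4  p_k/q_k = 652/35
…
k=7  a_k=17  p_k/q_k = 14269/766
k=8  a_k=1  p_k/q_k = 15070/809
…
k=11  a_k=1  p_k/q_k = 238717/12815
k=12  a_k=1  p_k/q_k = 402885/21628
k=13  a_k=1  p_k/q_k = 641602/34443
(x₁, y₁) = (641602, 34443);  641602² − 347·34443² = 1 ✓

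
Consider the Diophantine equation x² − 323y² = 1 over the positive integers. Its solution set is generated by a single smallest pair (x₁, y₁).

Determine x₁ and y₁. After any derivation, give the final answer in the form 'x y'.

√323 → a₀=17, period (1,34); ℓ=2 even so k=1
k=0  a_k=17  p_k/q_k = 17/1
k=1  a_k=1  p_k/q_k = 18/1
→ (18, 1).  Check: 18²=324, 323·1²=323, difference 1.

18 1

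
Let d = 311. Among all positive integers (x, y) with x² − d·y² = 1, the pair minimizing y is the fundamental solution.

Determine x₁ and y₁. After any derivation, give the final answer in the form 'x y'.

16883880 957397

[17; 1,1,1,2,1,…,1,1,34] for √311; ℓ=16 ⇒ convergent index 15
i=0: a=17 ⇒ p=17, q=1
…
i=2: a=1 ⇒ p=35, q=2
…
i=5: a=1 ⇒ p=194, q=11
i=6: a=6 ⇒ p=1305, q=74
…
i=8: a=17 ⇒ p=71158, q=4035
i=9: a=3 ⇒ p=217583, q=12338
…
i=11: a=1 ⇒ p=1594239, q=90401
i=12: a=2 ⇒ p=4565134, q=258865
i=13: a=1 ⇒ p=6159373, q=349266
i=14: a=1 ⇒ p=10724507, q=608131
i=15: a=1 ⇒ p=16883880, q=957397
(x₁, y₁) = (16883880, 957397);  16883880² − 311·957397² = 1 ✓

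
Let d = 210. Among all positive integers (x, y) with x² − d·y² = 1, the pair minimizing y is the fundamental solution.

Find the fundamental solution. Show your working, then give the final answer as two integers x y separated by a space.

29 2

[14; 2,28] for √210; ℓ=2 ⇒ convergent index 1
a_0=14:  p_0=14·1+0=14,  q_0=14·0+1=1
a_1=2:  p_1=2·14+1=29,  q_1=2·1+0=2
(x₁, y₁) = (29, 2);  29² − 210·2² = 1 ✓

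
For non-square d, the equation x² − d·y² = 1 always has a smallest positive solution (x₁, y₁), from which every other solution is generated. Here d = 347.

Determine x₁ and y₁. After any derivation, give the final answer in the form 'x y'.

[18; 1,1,1,2,4,…,1,1,36] for √347; ℓ=14 ⇒ convergent index 13
i=0: a=18 ⇒ p=18, q=1
…
i=2: a=1 ⇒ p=37, q=2
…
i=6: a=1 ⇒ p=801, q=43
i=7: a=17 ⇒ p=14269, q=766
…
i=9: a=4 ⇒ p=74549, q=4002
i=10: a=2 ⇒ p=164168, q=8813
i=11: a=1 ⇒ p=238717, q=12815
i=12: a=1 ⇒ p=402885, q=21628
i=13: a=1 ⇒ p=641602, q=34443
→ (641602, 34443).  Check: 641602²=411653126404, 347·34443²=411653126403, difference 1.

641602 34443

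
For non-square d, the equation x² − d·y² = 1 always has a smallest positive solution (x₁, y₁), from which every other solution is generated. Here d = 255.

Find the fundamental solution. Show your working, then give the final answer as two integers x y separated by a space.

16 1

[15; 1,30] for √255; ℓ=2 ⇒ convergent index 1
step 0: (15, 1)  from 15·(1,0) + (0,1)
step 1: (16, 1)  from 1·(15,1) + (1,0)
(x₁, y₁) = (16, 1);  16² − 255·1² = 1 ✓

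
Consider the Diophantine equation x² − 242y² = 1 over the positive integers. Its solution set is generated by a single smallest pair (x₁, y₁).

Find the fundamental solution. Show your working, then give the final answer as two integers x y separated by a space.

√242 → a₀=15, period (1,1,3,1,14,1,3,1,1,30); ℓ=10 even so k=9
i=0: a=15 ⇒ p=15, q=1
i=1: a=1 ⇒ p=16, q=1
…
i=5: a=14 ⇒ p=2069, q=133
i=6: a=1 ⇒ p=2209, q=142
i=7: a=3 ⇒ p=8696, q=559
i=8: a=1 ⇒ p=10905, q=701
i=9: a=1 ⇒ p=19601, q=1260
→ (19601, 1260).  Check: 19601²=384199201, 242·1260²=384199200, difference 1.

19601 1260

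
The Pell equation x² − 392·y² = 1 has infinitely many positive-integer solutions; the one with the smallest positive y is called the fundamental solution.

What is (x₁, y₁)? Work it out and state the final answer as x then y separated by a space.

√392 → a₀=19, period (1,3,1,38); ℓ=4 even so k=3
k=0  a_k=19  p_k/q_k = 19/1
…
k=2  a_k=3  p_k/q_k = 79/4
k=3  a_k=1  p_k/q_k = 99/5
→ (99, 5).  Check: 99²=9801, 392·5²=9800, difference 1.

99 5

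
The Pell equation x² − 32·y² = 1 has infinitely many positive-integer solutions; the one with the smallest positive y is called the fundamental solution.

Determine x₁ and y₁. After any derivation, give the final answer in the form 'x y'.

17 3

[5; 1,1,1,10] for √32; ℓ=4 ⇒ convergent index 3
i=0: a=5 ⇒ p=5, q=1
i=1: a=1 ⇒ p=6, q=1
i=2: a=1 ⇒ p=11, q=2
i=3: a=1 ⇒ p=17, q=3
(x₁, y₁) = (17, 3);  17² − 32·3² = 1 ✓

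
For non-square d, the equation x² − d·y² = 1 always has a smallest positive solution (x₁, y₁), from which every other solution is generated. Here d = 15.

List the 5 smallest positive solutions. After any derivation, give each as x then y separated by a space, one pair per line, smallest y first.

√15 → a₀=3, period (1,6); ℓ=2 even so k=1
a_0=3:  p_0=3·1+0=3,  q_0=3·0+1=1
a_1=1:  p_1=1·3+1=4,  q_1=1·1+0=1
→ (4, 1).  Check: 4²=16, 15·1²=15, difference 1.
(4+1√15)^2 = 31 + 8√15
(4+1√15)^3 = 244 + 63√15
(4+1√15)^4 = 1921 + 496√15
(4+1√15)^5 = 15124 + 3905√15

4 1
31 8
244 63
1921 496
15124 3905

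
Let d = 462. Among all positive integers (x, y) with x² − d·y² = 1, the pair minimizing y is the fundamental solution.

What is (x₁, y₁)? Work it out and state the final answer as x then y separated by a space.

43 2

[21; 2,42] for √462; ℓ=2 ⇒ convergent index 1
a_0=21:  p_0=21·1+0=21,  q_0=21·0+1=1
a_1=2:  p_1=2·21+1=43,  q_1=2·1+0=2
(x₁, y₁) = (43, 2);  43² − 462·2² = 1 ✓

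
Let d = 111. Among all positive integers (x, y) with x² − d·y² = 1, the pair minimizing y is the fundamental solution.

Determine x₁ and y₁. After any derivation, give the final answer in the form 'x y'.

295 28

[10; 1,1,6,1,1,20] for √111; ℓ=6 ⇒ convergent index 5
k=0  a_k=10  p_k/q_k = 10/1
…
k=4  a_k=1  p_k/q_k = 158/15
k=5  a_k=1  p_k/q_k = 295/28
fundamental: x₁=295, y₁=28  (since 87025 − 111·784 = 1)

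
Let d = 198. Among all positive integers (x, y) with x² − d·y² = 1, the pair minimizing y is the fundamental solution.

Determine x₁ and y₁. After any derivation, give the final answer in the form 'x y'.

[14; 14,28] for √198; ℓ=2 ⇒ convergent index 1
k=0  a_k=14  p_k/q_k = 14/1
k=1  a_k=14  p_k/q_k = 197/14
fundamental: x₁=197, y₁=14  (since 38809 − 198·196 = 1)

197 14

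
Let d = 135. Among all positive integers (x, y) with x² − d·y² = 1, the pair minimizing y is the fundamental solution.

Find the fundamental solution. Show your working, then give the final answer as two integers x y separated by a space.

d=135: √d = [11; 1,1,1,1,1,1,1,22] (ℓ=8, even), read p_7/q_7
a_0=11:  p_0=11·1+0=11,  q_0=11·0+1=1
a_1=1:  p_1=1·11+1=12,  q_1=1·1+0=1
…
a_3=1:  p_3=1·23+12=35,  q_3=1·2+1=3
a_4=1:  p_4=1·35+23=58,  q_4=1·3+2=5
…
a_6=1:  p_6=1·93+58=151,  q_6=1·8+5=13
a_7=1:  p_7=1·151+93=244,  q_7=1·13+8=21
(x₁, y₁) = (244, 21);  244² − 135·21² = 1 ✓

244 21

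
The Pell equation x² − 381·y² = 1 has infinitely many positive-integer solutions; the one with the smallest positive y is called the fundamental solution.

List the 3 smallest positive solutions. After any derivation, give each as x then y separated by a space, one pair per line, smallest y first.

1015 52
2060449 105560
4182710455 214286748

√381 = [19; 1,1,12,1,1,38, …], period ℓ=6 (even) → k=5
a_0=19:  p_0=19·1+0=19,  q_0=19·0+1=1
…
a_2=1:  p_2=1·20+19=39,  q_2=1·1+1=2
a_3=12:  p_3=12·39+20=488,  q_3=12·2+1=25
a_4=1:  p_4=1·488+39=527,  q_4=1·25+2=27
a_5=1:  p_5=1·527+488=1015,  q_5=1·27+25=52
fundamental: x₁=1015, y₁=52  (since 1030225 − 381·2704 = 1)
k=2:  x_2 = 1015·1015+381·52·52 = 2060449,  y_2 = 1015·52+52·1015 = 105560
k=3:  x_3 = 1015·2060449+381·52·105560 = 4182710455,  y_3 = 1015·105560+52·2060449 = 214286748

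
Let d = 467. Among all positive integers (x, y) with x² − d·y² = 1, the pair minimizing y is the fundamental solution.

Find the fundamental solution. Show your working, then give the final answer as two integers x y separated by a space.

1625626 75225

√467 → a₀=21, period (1,1,1,1,3,…,1,1,42); ℓ=14 even so k=13
step 0: (21, 1)  from 21·(1,0) + (0,1)
…
step 3: (65, 3)  from 1·(43,2) + (22,1)
…
step 5: (389, 18)  from 3·(108,5) + (65,3)
…
step 7: (27164, 1257)  from 21·(1275,59) + (389,18)
…
step 9: (275465, 12747)  from 3·(82767,3830) + (27164,1257)
…
step 12: (991929, 45901)  from 1·(633697,29324) + (358232,16577)
step 13: (1625626, 75225)  from 1·(991929,45901) + (633697,29324)
fundamental: x₁=1625626, y₁=75225  (since 2642659891876 − 467·5658800625 = 1)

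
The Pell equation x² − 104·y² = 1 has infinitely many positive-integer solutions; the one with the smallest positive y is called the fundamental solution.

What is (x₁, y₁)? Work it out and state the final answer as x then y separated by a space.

[10; 5,20] for √104; ℓ=2 ⇒ convergent index 1
k=0  a_k=10  p_k/q_k = 10/1
k=1  a_k=5  p_k/q_k = 51/5
(x₁, y₁) = (51, 5);  51² − 104·5² = 1 ✓

51 5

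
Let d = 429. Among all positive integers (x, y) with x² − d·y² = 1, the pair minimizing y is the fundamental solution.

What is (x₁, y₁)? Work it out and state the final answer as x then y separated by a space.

1524095 73584

√429 → a₀=20, period (1,2,2,9,1,12,1,9,2,2,1,40); ℓ=12 even so k=11
step 0: (20, 1)  from 20·(1,0) + (0,1)
…
step 2: (62, 3)  from 2·(21,1) + (20,1)
…
step 6: (19511, 942)  from 12·(1512,73) + (1367,66)
…
step 8: (208718, 10077)  from 9·(21023,1015) + (19511,942)
step 9: (438459, 21169)  from 2·(208718,10077) + (21023,1015)
step 10: (1085636, 52415)  from 2·(438459,21169) + (208718,10077)
step 11: (1524095, 73584)  from 1·(1085636,52415) + (438459,21169)
fundamental: x₁=1524095, y₁=73584  (since 2322865569025 − 429·5414605056 = 1)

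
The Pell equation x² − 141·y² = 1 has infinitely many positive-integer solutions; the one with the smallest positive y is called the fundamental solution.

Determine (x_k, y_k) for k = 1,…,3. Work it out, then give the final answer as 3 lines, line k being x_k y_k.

95 8
18049 1520
3429215 288792

[11; 1,6,1,22] for √141; ℓ=4 ⇒ convergent index 3
k=0  a_k=11  p_k/q_k = 11/1
…
k=2  a_k=6  p_k/q_k = 83/7
k=3  a_k=1  p_k/q_k = 95/8
→ (95, 8).  Check: 95²=9025, 141·8²=9024, difference 1.
n=2: (95,8)∘(95,8) = (95·95+141·8·8, 95·8+8·95) = (18049,1520)
n=3: (18049,1520)∘(95,8) = (95·18049+141·8·1520, 95·1520+8·18049) = (3429215,288792)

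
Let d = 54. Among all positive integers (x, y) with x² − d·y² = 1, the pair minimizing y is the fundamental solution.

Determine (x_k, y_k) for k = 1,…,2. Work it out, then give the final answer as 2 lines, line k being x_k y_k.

√54 = [7; 2,1,6,1,2,14, …], period ℓ=6 (even) → k=5
k=0  a_k=7  p_k/q_k = 7/1
…
k=4  a_k=1  p_k/q_k = 169/23
k=5  a_k=2  p_k/q_k = 485/66
→ (485, 66).  Check: 485²=235225, 54·66²=235224, difference 1.
k=2:  x_2 = 485·485+54·66·66 = 470449,  y_2 = 485·66+66·485 = 64020

485 66
470449 64020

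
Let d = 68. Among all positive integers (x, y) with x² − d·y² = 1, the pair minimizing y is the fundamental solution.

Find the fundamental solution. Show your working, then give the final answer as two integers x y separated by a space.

33 4

[8; 4,16] for √68; ℓ=2 ⇒ convergent index 1
a_0=8:  p_0=8·1+0=8,  q_0=8·0+1=1
a_1=4:  p_1=4·8+1=33,  q_1=4·1+0=4
fundamental: x₁=33, y₁=4  (since 1089 − 68·16 = 1)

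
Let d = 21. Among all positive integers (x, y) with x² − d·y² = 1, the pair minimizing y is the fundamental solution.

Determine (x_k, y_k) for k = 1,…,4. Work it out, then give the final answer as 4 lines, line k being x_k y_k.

√21 = [4; 1,1,2,1,1,8, …], period ℓ=6 (even) → k=5
step 0: (4, 1)  from 4·(1,0) + (0,1)
step 1: (5, 1)  from 1·(4,1) + (1,0)
step 2: (9, 2)  from 1·(5,1) + (4,1)
…
step 4: (32, 7)  from 1·(23,5) + (9,2)
step 5: (55, 12)  from 1·(32,7) + (23,5)
fundamental: x₁=55, y₁=12  (since 3025 − 21·144 = 1)
k=2:  x_2 = 55·55+21·12·12 = 6049,  y_2 = 55·12+12·55 = 1320
k=3:  x_3 = 55·6049+21·12·1320 = 665335,  y_3 = 55·1320+12·6049 = 145188
k=4:  x_4 = 55·665335+21·12·145188 = 73180801,  y_4 = 55·145188+12·665335 = 15969360

55 12
6049 1320
665335 145188
73180801 15969360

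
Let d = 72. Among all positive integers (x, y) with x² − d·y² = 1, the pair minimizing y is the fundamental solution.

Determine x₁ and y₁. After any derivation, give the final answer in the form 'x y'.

d=72: √d = [8; 2,16] (ℓ=2, even), read p_1/q_1
i=0: a=8 ⇒ p=8, q=1
i=1: a=2 ⇒ p=17, q=2
fundamental: x₁=17, y₁=2  (since 289 − 72·4 = 1)

17 2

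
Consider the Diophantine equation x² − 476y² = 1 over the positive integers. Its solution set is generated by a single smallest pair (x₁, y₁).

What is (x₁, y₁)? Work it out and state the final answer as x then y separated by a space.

√476 → a₀=21, period (1,4,2,10,2,4,1,42); ℓ=8 even so k=7
step 0: (21, 1)  from 21·(1,0) + (0,1)
…
step 6: (23541, 1079)  from 4·(5258,241) + (2509,115)
step 7: (28799, 1320)  from 1·(23541,1079) + (5258,241)
→ (28799, 1320).  Check: 28799²=829382401, 476·1320²=829382400, difference 1.

28799 1320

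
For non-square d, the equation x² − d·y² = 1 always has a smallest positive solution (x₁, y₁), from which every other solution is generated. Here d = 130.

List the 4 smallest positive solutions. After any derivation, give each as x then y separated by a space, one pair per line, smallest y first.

6499 570
84474001 7408860
1097993058499 96300361710
14271713689896001 1251712094097720

√130 = [11; 2,2,22, …], period ℓ=3 (odd) → k=5
step 0: (11, 1)  from 11·(1,0) + (0,1)
step 1: (23, 2)  from 2·(11,1) + (1,0)
…
step 3: (1277, 112)  from 22·(57,5) + (23,2)
step 4: (2611, 229)  from 2·(1277,112) + (57,5)
step 5: (6499, 570)  from 2·(2611,229) + (1277,112)
fundamental: x₁=6499, y₁=570  (since 42237001 − 130·324900 = 1)
n=2: (6499,570)∘(6499,570) = (6499·6499+130·570·570, 6499·570+570·6499) = (84474001,7408860)
n=3: (84474001,7408860)∘(6499,570) = (6499·84474001+130·570·7408860, 6499·7408860+570·84474001) = (1097993058499,96300361710)
n=4: (1097993058499,96300361710)∘(6499,570) = (6499·1097993058499+130·570·96300361710, 6499·96300361710+570·1097993058499) = (14271713689896001,1251712094097720)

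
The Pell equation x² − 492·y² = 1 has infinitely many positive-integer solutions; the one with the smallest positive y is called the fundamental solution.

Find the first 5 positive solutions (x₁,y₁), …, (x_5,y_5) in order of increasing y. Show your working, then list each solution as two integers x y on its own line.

29767 1342
1772148577 79894628
105503093353351 4756446782010
6281021157926249857 283170302640288712
373934313510478265633287 16858260792630501398198

[22; 5,1,1,10,1,1,5,44] for √492; ℓ=8 ⇒ convergent index 7
a_0=22:  p_0=22·1+0=22,  q_0=22·0+1=1
…
a_2=1:  p_2=1·111+22=133,  q_2=1·5+1=6
…
a_6=1:  p_6=1·2817+2573=5390,  q_6=1·127+116=243
a_7=5:  p_7=5·5390+2817=29767,  q_7=5·243+127=1342
fundamental: x₁=29767, y₁=1342  (since 886074289 − 492·1800964 = 1)
k=2:  x_2 = 29767·29767+492·1342·1342 = 1772148577,  y_2 = 29767·1342+1342·29767 = 79894628
k=3:  x_3 = 29767·1772148577+492·1342·79894628 = 105503093353351,  y_3 = 29767·79894628+1342·1772148577 = 4756446782010
k=4:  x_4 = 29767·105503093353351+492·1342·4756446782010 = 6281021157926249857,  y_4 = 29767·4756446782010+1342·105503093353351 = 283170302640288712
k=5:  x_5 = 29767·6281021157926249857+492·1342·283170302640288712 = 373934313510478265633287,  y_5 = 29767·283170302640288712+1342·6281021157926249857 = 16858260792630501398198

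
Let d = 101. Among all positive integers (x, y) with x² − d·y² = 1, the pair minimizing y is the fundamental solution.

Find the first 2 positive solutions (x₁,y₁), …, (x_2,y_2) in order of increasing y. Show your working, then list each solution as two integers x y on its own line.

201 20
80801 8040

√101 → a₀=10, period (20); ℓ=1 odd so k=1
a_0=10:  p_0=10·1+0=10,  q_0=10·0+1=1
a_1=20:  p_1=20·10+1=201,  q_1=20·1+0=20
(x₁, y₁) = (201, 20);  201² − 101·20² = 1 ✓
(201+20√101)^2 = 80801 + 8040√101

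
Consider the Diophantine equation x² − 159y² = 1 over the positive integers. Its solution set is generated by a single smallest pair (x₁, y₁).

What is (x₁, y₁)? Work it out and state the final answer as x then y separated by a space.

1324 105

√159 → a₀=12, period (1,1,1,1,3,1,1,1,1,24); ℓ=10 even so k=9
k=0  a_k=12  p_k/q_k = 12/1
k=1  a_k=1  p_k/q_k = 13/1
…
k=8  a_k=1  p_k/q_k = 807/64
k=9  a_k=1  p_k/q_k = 1324/105
→ (1324, 105).  Check: 1324²=1752976, 159·105²=1752975, difference 1.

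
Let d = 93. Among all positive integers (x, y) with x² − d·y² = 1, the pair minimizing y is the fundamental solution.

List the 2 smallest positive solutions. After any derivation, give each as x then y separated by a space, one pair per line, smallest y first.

12151 1260
295293601 30620520

[9; 1,1,1,4,6,4,1,1,1,18] for √93; ℓ=10 ⇒ convergent index 9
step 0: (9, 1)  from 9·(1,0) + (0,1)
…
step 2: (19, 2)  from 1·(10,1) + (9,1)
step 3: (29, 3)  from 1·(19,2) + (10,1)
…
step 5: (839, 87)  from 6·(135,14) + (29,3)
…
step 7: (4330, 449)  from 1·(3491,362) + (839,87)
step 8: (7821, 811)  from 1·(4330,449) + (3491,362)
step 9: (12151, 1260)  from 1·(7821,811) + (4330,449)
fundamental: x₁=12151, y₁=1260  (since 147646801 − 93·1587600 = 1)
k=2:  x_2 = 12151·12151+93·1260·1260 = 295293601,  y_2 = 12151·1260+1260·12151 = 30620520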